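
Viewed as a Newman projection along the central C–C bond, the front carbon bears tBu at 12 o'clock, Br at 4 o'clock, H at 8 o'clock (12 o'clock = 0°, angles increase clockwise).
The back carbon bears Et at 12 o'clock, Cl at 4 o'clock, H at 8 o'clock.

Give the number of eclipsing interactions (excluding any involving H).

2

Non-H eclipsing pairs: tBu(0°)/Et(0°); Br(120°)/Cl(120°) — 2 interactions.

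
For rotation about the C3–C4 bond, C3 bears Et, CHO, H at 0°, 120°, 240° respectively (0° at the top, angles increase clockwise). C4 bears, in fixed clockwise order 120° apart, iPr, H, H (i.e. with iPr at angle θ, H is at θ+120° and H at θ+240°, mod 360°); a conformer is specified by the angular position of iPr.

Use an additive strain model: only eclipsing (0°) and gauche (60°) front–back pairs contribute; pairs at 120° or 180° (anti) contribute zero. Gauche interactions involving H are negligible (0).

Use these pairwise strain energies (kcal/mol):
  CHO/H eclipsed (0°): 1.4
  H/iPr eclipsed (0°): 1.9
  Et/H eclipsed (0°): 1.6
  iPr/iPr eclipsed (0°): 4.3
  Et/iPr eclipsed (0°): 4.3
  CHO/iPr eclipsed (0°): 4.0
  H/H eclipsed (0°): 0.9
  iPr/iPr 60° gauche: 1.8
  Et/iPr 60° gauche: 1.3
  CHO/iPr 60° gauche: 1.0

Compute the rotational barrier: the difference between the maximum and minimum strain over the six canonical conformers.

5.6 kcal/mol

iPr at 0° (eclipsed): Et–iPr eclipsed, CHO–H eclipsed, H–H eclipsed; 4.3 + 1.4 + 0.9 = 6.6 kcal/mol.
iPr at 60° (staggered): Et–iPr gauche, CHO–iPr gauche; 1.3 + 1.0 = 2.3 kcal/mol.
iPr at 120° (eclipsed): Et–H eclipsed, CHO–iPr eclipsed, H–H eclipsed; 1.6 + 4.0 + 0.9 = 6.5 kcal/mol.
iPr at 180° (staggered): CHO–iPr gauche; 1.0 = 1.0 kcal/mol.
iPr at 240° (eclipsed): Et–H eclipsed, CHO–H eclipsed, H–iPr eclipsed; 1.6 + 1.4 + 1.9 = 4.9 kcal/mol.
iPr at 300° (staggered): Et–iPr gauche; 1.3 = 1.3 kcal/mol.
Max at 0° (6.6 kcal/mol), min at 180° (1.0 kcal/mol); barrier = 5.6 kcal/mol.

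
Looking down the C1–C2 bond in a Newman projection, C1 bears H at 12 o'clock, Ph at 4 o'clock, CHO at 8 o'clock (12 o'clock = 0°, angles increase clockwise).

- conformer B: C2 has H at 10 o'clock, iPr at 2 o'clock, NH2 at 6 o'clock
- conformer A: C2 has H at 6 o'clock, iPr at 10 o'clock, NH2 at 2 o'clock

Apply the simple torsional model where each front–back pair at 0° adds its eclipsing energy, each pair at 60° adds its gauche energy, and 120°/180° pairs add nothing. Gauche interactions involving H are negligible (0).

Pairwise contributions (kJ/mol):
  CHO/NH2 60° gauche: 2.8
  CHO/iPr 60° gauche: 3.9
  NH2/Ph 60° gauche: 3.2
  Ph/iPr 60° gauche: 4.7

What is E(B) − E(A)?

+3.6 kJ/mol

B (staggered): Ph–iPr gauche, Ph–NH2 gauche, CHO–NH2 gauche; 4.7 + 3.2 + 2.8 = 10.7 kJ/mol.
A (staggered): Ph–NH2 gauche, CHO–iPr gauche; 3.2 + 3.9 = 7.1 kJ/mol.
E(B) − E(A) = 10.7 − 7.1 = +3.6 kJ/mol.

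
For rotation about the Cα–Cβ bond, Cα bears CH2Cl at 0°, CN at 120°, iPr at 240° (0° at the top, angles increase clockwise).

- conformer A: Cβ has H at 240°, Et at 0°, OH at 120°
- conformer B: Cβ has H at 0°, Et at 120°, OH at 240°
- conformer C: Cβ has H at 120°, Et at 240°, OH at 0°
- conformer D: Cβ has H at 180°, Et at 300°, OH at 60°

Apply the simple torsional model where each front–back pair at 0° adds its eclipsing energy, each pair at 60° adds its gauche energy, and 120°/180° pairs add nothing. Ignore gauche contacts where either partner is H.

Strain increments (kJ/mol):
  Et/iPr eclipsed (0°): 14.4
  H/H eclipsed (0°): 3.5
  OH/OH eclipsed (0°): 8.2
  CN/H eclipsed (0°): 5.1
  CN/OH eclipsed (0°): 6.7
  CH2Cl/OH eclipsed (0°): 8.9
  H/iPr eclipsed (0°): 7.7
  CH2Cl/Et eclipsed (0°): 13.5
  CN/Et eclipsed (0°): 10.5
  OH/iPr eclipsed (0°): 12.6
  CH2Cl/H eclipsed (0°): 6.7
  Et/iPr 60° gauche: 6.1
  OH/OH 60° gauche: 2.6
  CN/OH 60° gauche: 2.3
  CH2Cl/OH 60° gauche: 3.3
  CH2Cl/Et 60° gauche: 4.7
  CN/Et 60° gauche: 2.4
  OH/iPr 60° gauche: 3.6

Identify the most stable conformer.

D

A (eclipsed): CH2Cl(0°)/Et(0°) eclipsed 13.5; CN(120°)/OH(120°) eclipsed 6.7; iPr(240°)/H(240°) eclipsed 7.7 → 27.9 kJ/mol.
B (eclipsed): CH2Cl(0°)/H(0°) eclipsed 6.7; CN(120°)/Et(120°) eclipsed 10.5; iPr(240°)/OH(240°) eclipsed 12.6 → 29.8 kJ/mol.
C (eclipsed): CH2Cl(0°)/OH(0°) eclipsed 8.9; CN(120°)/H(120°) eclipsed 5.1; iPr(240°)/Et(240°) eclipsed 14.4 → 28.4 kJ/mol.
D (staggered): CH2Cl(0°)/Et(300°) gauche 4.7; CH2Cl(0°)/OH(60°) gauche 3.3; CN(120°)/OH(60°) gauche 2.3; iPr(240°)/Et(300°) gauche 6.1 → 16.4 kJ/mol.
D has the lowest total (16.4 kJ/mol).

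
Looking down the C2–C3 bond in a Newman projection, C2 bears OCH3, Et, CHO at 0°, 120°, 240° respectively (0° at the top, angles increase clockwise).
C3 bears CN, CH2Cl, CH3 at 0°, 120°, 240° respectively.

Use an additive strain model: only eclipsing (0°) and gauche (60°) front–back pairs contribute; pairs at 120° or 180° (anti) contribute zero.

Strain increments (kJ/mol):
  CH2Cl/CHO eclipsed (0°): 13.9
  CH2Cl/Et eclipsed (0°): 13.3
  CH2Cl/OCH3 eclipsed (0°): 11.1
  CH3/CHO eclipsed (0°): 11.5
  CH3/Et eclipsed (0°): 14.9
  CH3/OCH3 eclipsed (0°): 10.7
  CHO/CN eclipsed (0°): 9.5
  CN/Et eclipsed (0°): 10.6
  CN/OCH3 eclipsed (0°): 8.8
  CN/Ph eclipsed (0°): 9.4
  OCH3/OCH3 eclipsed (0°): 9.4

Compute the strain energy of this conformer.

This conformer (eclipsed): OCH3–CN eclipsed, Et–CH2Cl eclipsed, CHO–CH3 eclipsed; 8.8 + 13.3 + 11.5 = 33.6 kJ/mol.

33.6 kJ/mol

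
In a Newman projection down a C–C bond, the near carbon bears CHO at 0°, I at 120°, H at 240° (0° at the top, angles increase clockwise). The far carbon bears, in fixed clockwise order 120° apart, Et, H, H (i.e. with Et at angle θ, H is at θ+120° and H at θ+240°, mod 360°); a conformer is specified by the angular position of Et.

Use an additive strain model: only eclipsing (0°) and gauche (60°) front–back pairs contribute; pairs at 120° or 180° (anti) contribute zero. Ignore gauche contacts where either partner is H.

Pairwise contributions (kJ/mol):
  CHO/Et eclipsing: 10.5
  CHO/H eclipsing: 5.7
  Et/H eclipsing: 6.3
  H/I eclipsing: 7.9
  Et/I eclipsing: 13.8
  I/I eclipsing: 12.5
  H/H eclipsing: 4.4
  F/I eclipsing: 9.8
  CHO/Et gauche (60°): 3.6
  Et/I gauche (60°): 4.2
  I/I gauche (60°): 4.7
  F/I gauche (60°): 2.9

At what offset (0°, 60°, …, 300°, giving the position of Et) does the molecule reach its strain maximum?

Et at 0° (eclipsed): CHO(0°)/Et(0°) eclipsed 10.5; I(120°)/H(120°) eclipsed 7.9; H(240°)/H(240°) eclipsed 4.4 → 22.8 kJ/mol.
Et at 60° (staggered): CHO(0°)/Et(60°) gauche 3.6; I(120°)/Et(60°) gauche 4.2 → 7.8 kJ/mol.
Et at 120° (eclipsed): CHO(0°)/H(0°) eclipsed 5.7; I(120°)/Et(120°) eclipsed 13.8; H(240°)/H(240°) eclipsed 4.4 → 23.9 kJ/mol.
Et at 180° (staggered): I(120°)/Et(180°) gauche 4.2 → 4.2 kJ/mol.
Et at 240° (eclipsed): CHO(0°)/H(0°) eclipsed 5.7; I(120°)/H(120°) eclipsed 7.9; H(240°)/Et(240°) eclipsed 6.3 → 19.9 kJ/mol.
Et at 300° (staggered): CHO(0°)/Et(300°) gauche 3.6 → 3.6 kJ/mol.
The maximum (23.9 kJ/mol) occurs with Et at 120°.

120°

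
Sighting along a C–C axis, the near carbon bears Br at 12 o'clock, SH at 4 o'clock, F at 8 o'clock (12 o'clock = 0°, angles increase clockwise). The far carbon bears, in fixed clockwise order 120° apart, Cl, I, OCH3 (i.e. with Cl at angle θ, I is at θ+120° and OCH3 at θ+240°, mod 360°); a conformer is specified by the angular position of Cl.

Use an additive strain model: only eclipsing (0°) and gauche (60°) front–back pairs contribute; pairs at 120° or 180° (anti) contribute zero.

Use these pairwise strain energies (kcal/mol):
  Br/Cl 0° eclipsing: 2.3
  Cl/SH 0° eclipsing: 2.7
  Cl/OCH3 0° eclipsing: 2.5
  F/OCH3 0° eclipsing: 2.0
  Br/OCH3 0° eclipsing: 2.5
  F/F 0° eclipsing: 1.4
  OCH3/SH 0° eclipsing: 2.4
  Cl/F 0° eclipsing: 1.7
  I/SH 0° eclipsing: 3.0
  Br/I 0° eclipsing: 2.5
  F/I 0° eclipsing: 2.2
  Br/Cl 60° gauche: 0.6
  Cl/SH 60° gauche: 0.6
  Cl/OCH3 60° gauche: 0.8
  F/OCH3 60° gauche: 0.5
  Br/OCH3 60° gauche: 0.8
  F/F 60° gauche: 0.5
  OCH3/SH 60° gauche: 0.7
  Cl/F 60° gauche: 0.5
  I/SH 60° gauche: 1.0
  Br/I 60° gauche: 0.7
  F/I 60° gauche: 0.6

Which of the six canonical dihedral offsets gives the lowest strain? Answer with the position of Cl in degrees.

Cl at 0° (eclipsed): Br–Cl eclipsed, SH–I eclipsed, F–OCH3 eclipsed; 2.3 + 3.0 + 2.0 = 7.3 kcal/mol.
Cl at 60° (staggered): Br–Cl gauche, Br–OCH3 gauche, SH–Cl gauche, SH–I gauche, F–I gauche, F–OCH3 gauche; 0.6 + 0.8 + 0.6 + 1.0 + 0.6 + 0.5 = 4.1 kcal/mol.
Cl at 120° (eclipsed): Br–OCH3 eclipsed, SH–Cl eclipsed, F–I eclipsed; 2.5 + 2.7 + 2.2 = 7.4 kcal/mol.
Cl at 180° (staggered): Br–I gauche, Br–OCH3 gauche, SH–Cl gauche, SH–OCH3 gauche, F–Cl gauche, F–I gauche; 0.7 + 0.8 + 0.6 + 0.7 + 0.5 + 0.6 = 3.9 kcal/mol.
Cl at 240° (eclipsed): Br–I eclipsed, SH–OCH3 eclipsed, F–Cl eclipsed; 2.5 + 2.4 + 1.7 = 6.6 kcal/mol.
Cl at 300° (staggered): Br–Cl gauche, Br–I gauche, SH–I gauche, SH–OCH3 gauche, F–Cl gauche, F–OCH3 gauche; 0.6 + 0.7 + 1.0 + 0.7 + 0.5 + 0.5 = 4.0 kcal/mol.
The minimum (3.9 kcal/mol) occurs with Cl at 180°.

180°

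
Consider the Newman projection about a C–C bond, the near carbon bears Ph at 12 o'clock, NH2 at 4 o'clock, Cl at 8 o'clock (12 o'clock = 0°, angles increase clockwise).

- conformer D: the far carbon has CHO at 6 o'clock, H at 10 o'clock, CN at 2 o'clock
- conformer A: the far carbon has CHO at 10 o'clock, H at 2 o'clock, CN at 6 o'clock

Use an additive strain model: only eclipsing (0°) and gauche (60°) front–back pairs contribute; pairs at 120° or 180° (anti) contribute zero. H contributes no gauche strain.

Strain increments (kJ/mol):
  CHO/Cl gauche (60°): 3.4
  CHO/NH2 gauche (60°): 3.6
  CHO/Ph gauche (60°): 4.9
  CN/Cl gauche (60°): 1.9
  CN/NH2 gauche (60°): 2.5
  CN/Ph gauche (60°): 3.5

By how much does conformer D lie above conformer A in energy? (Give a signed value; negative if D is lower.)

+0.3 kJ/mol

D (staggered): Ph–CN gauche, NH2–CHO gauche, NH2–CN gauche, Cl–CHO gauche; 3.5 + 3.6 + 2.5 + 3.4 = 13.0 kJ/mol.
A (staggered): Ph–CHO gauche, NH2–CN gauche, Cl–CHO gauche, Cl–CN gauche; 4.9 + 2.5 + 3.4 + 1.9 = 12.7 kJ/mol.
E(D) − E(A) = 13.0 − 12.7 = +0.3 kJ/mol.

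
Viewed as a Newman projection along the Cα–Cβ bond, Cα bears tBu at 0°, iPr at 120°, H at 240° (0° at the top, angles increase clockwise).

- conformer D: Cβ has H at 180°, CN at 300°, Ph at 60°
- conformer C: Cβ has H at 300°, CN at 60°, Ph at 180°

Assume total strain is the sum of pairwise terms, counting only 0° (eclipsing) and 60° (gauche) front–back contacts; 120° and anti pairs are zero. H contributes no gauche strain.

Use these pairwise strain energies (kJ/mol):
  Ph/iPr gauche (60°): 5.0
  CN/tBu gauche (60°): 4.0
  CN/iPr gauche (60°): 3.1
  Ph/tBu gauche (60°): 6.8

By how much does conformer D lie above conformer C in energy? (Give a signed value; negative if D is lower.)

D (staggered): tBu(0°)/CN(300°) gauche 4.0; tBu(0°)/Ph(60°) gauche 6.8; iPr(120°)/Ph(60°) gauche 5.0 → 15.8 kJ/mol.
C (staggered): tBu(0°)/CN(60°) gauche 4.0; iPr(120°)/CN(60°) gauche 3.1; iPr(120°)/Ph(180°) gauche 5.0 → 12.1 kJ/mol.
E(D) − E(C) = 15.8 − 12.1 = +3.7 kJ/mol.

+3.7 kJ/mol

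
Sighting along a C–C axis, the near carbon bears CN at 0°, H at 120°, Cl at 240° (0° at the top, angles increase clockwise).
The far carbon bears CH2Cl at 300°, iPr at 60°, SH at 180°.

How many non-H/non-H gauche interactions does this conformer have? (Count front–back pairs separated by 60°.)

Non-H gauche pairs: CN(0°)/CH2Cl(300°); CN(0°)/iPr(60°); Cl(240°)/CH2Cl(300°); Cl(240°)/SH(180°) — 4 interactions.

4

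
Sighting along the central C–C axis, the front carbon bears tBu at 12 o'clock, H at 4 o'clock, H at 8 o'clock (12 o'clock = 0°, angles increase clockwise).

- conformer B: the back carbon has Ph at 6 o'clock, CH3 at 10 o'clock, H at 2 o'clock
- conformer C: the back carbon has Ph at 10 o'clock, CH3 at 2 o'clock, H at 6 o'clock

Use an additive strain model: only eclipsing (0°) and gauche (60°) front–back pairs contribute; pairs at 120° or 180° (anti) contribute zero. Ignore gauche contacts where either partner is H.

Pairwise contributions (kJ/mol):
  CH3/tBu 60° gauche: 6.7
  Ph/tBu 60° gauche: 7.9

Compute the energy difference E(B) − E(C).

-7.9 kJ/mol

B (staggered): tBu(0°)/CH3(300°) gauche 6.7 → 6.7 kJ/mol.
C (staggered): tBu(0°)/Ph(300°) gauche 7.9; tBu(0°)/CH3(60°) gauche 6.7 → 14.6 kJ/mol.
E(B) − E(C) = 6.7 − 14.6 = -7.9 kJ/mol.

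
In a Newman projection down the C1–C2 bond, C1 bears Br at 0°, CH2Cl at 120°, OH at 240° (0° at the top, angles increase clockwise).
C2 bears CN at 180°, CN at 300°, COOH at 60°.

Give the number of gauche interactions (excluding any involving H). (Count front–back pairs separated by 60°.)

6

Non-H gauche pairs: Br(0°)/CN(300°); Br(0°)/COOH(60°); CH2Cl(120°)/CN(180°); CH2Cl(120°)/COOH(60°); OH(240°)/CN(180°); OH(240°)/CN(300°) — 6 interactions.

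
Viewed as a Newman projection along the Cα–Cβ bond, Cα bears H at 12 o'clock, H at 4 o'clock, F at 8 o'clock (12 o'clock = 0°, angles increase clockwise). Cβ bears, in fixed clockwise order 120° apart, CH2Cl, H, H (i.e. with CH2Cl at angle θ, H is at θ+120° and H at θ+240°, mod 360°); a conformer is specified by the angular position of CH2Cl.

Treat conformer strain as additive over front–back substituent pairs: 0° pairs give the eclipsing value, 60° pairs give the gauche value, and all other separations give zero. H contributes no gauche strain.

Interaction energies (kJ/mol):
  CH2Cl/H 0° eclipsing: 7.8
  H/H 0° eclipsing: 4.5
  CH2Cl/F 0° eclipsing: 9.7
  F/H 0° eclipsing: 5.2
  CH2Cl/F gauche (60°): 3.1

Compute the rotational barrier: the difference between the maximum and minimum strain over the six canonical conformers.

18.7 kJ/mol

CH2Cl at 0° (eclipsed): H–CH2Cl eclipsed, H–H eclipsed, F–H eclipsed; 7.8 + 4.5 + 5.2 = 17.5 kJ/mol.
CH2Cl at 60° (staggered): no non-H gauche contacts → 0.0 kJ/mol.
CH2Cl at 120° (eclipsed): H–H eclipsed, H–CH2Cl eclipsed, F–H eclipsed; 4.5 + 7.8 + 5.2 = 17.5 kJ/mol.
CH2Cl at 180° (staggered): F–CH2Cl gauche; 3.1 = 3.1 kJ/mol.
CH2Cl at 240° (eclipsed): H–H eclipsed, H–H eclipsed, F–CH2Cl eclipsed; 4.5 + 4.5 + 9.7 = 18.7 kJ/mol.
CH2Cl at 300° (staggered): F–CH2Cl gauche; 3.1 = 3.1 kJ/mol.
Max at 240° (18.7 kJ/mol), min at 60° (0.0 kJ/mol); barrier = 18.7 kJ/mol.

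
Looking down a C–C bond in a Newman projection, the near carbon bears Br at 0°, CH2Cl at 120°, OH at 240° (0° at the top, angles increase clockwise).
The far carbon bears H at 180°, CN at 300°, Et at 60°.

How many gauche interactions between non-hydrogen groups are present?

Non-H gauche pairs: Br(0°)/CN(300°); Br(0°)/Et(60°); CH2Cl(120°)/Et(60°); OH(240°)/CN(300°) — 4 interactions.

4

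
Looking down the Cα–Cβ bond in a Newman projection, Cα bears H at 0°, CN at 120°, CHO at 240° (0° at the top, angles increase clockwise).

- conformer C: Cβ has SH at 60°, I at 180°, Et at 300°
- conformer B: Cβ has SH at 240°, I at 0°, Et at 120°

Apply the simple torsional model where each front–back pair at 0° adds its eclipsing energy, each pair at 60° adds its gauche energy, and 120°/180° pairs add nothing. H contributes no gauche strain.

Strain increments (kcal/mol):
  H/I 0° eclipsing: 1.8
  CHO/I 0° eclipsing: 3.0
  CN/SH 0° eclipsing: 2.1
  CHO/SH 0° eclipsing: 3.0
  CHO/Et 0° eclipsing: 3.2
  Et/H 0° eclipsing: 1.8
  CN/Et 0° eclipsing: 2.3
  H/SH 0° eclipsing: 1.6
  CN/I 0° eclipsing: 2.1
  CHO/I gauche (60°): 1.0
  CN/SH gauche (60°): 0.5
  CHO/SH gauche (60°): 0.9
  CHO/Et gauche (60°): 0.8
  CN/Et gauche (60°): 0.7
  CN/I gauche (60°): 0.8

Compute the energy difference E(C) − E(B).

-4.0 kcal/mol

C (staggered): CN(120°)/SH(60°) gauche 0.5; CN(120°)/I(180°) gauche 0.8; CHO(240°)/I(180°) gauche 1.0; CHO(240°)/Et(300°) gauche 0.8 → 3.1 kcal/mol.
B (eclipsed): H(0°)/I(0°) eclipsed 1.8; CN(120°)/Et(120°) eclipsed 2.3; CHO(240°)/SH(240°) eclipsed 3.0 → 7.1 kcal/mol.
E(C) − E(B) = 3.1 − 7.1 = -4.0 kcal/mol.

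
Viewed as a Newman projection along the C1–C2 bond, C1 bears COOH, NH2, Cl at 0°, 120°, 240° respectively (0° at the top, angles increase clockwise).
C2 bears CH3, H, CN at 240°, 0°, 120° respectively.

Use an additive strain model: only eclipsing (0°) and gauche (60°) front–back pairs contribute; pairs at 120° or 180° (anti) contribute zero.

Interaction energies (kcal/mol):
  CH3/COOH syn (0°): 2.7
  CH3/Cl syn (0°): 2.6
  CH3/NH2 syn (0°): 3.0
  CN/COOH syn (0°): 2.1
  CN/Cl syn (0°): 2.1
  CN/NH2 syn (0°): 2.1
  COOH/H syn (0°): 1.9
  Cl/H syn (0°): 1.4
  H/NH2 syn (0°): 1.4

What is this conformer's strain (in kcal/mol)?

6.6 kcal/mol

This conformer (eclipsed): COOH–H eclipsed, NH2–CN eclipsed, Cl–CH3 eclipsed; 1.9 + 2.1 + 2.6 = 6.6 kcal/mol.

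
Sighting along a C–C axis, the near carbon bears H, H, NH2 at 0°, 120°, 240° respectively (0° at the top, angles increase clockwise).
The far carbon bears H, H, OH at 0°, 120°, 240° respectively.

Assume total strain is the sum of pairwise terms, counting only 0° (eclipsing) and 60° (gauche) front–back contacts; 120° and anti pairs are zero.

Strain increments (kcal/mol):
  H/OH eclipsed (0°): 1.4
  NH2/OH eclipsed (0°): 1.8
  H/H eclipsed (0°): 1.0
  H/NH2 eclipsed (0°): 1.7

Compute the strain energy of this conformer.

This conformer (eclipsed): H(0°)/H(0°) eclipsed 1.0; H(120°)/H(120°) eclipsed 1.0; NH2(240°)/OH(240°) eclipsed 1.8 → 3.8 kcal/mol.

3.8 kcal/mol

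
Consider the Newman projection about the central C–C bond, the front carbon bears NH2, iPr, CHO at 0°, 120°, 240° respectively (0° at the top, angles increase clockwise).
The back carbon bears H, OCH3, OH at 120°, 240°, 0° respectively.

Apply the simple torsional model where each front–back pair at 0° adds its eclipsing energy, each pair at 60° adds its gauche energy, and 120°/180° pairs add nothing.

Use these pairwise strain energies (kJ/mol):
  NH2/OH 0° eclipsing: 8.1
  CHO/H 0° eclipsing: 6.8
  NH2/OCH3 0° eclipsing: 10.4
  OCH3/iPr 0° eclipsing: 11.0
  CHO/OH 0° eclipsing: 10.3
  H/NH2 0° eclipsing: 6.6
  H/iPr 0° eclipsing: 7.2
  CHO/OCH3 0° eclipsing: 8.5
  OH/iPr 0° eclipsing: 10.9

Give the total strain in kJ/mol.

23.8 kJ/mol

This conformer (eclipsed): NH2(0°)/OH(0°) eclipsed 8.1; iPr(120°)/H(120°) eclipsed 7.2; CHO(240°)/OCH3(240°) eclipsed 8.5 → 23.8 kJ/mol.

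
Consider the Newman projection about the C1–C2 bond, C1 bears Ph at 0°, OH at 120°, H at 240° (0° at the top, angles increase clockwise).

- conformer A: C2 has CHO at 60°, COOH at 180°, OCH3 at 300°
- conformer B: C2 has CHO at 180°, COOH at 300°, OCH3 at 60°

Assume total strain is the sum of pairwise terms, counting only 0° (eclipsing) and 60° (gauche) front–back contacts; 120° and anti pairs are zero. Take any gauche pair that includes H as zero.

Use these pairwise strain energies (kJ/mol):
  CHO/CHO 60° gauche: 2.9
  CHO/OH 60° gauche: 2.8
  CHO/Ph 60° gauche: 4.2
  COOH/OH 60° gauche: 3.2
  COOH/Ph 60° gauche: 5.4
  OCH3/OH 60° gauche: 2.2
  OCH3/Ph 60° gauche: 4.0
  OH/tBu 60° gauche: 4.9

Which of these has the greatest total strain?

A (staggered): Ph(0°)/CHO(60°) gauche 4.2; Ph(0°)/OCH3(300°) gauche 4.0; OH(120°)/CHO(60°) gauche 2.8; OH(120°)/COOH(180°) gauche 3.2 → 14.2 kJ/mol.
B (staggered): Ph(0°)/COOH(300°) gauche 5.4; Ph(0°)/OCH3(60°) gauche 4.0; OH(120°)/CHO(180°) gauche 2.8; OH(120°)/OCH3(60°) gauche 2.2 → 14.4 kJ/mol.
B has the highest total (14.4 kJ/mol).

B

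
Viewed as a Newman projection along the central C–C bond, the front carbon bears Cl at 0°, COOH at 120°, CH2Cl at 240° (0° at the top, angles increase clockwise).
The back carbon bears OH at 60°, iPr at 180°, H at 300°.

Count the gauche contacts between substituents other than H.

Non-H gauche pairs: Cl(0°)/OH(60°); COOH(120°)/OH(60°); COOH(120°)/iPr(180°); CH2Cl(240°)/iPr(180°) — 4 interactions.

4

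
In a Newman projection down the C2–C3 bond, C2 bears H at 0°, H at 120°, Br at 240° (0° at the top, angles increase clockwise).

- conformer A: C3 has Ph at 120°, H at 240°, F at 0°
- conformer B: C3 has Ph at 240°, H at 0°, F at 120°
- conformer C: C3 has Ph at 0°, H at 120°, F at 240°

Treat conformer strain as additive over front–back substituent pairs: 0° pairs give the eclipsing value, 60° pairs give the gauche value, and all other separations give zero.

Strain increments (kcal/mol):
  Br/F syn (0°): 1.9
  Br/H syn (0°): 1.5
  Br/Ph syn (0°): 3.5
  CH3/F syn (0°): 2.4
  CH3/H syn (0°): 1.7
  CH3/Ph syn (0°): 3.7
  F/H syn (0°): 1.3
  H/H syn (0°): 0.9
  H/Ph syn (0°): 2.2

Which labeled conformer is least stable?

A (eclipsed): H–F eclipsed, H–Ph eclipsed, Br–H eclipsed; 1.3 + 2.2 + 1.5 = 5.0 kcal/mol.
B (eclipsed): H–H eclipsed, H–F eclipsed, Br–Ph eclipsed; 0.9 + 1.3 + 3.5 = 5.7 kcal/mol.
C (eclipsed): H–Ph eclipsed, H–H eclipsed, Br–F eclipsed; 2.2 + 0.9 + 1.9 = 5.0 kcal/mol.
B has the highest total (5.7 kcal/mol).

B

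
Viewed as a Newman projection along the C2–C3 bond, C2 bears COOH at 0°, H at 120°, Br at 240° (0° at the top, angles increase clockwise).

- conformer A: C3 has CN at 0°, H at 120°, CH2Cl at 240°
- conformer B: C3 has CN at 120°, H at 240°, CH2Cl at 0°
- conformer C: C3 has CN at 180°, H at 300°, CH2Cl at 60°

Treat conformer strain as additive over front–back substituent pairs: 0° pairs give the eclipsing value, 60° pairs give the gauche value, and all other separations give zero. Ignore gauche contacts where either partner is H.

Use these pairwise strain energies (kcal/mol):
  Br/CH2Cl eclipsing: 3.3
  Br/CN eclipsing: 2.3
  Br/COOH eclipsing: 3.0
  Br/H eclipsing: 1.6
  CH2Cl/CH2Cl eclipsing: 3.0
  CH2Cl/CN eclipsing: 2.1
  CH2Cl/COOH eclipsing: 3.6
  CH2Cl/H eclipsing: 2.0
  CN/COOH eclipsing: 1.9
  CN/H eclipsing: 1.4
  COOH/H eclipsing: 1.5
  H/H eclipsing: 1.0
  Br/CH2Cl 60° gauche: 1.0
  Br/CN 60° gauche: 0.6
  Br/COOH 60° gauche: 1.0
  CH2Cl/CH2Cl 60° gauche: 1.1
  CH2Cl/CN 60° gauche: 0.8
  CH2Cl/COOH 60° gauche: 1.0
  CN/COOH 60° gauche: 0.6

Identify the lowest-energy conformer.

C

A (eclipsed): COOH–CN eclipsed, H–H eclipsed, Br–CH2Cl eclipsed; 1.9 + 1.0 + 3.3 = 6.2 kcal/mol.
B (eclipsed): COOH–CH2Cl eclipsed, H–CN eclipsed, Br–H eclipsed; 3.6 + 1.4 + 1.6 = 6.6 kcal/mol.
C (staggered): COOH–CH2Cl gauche, Br–CN gauche; 1.0 + 0.6 = 1.6 kcal/mol.
C has the lowest total (1.6 kcal/mol).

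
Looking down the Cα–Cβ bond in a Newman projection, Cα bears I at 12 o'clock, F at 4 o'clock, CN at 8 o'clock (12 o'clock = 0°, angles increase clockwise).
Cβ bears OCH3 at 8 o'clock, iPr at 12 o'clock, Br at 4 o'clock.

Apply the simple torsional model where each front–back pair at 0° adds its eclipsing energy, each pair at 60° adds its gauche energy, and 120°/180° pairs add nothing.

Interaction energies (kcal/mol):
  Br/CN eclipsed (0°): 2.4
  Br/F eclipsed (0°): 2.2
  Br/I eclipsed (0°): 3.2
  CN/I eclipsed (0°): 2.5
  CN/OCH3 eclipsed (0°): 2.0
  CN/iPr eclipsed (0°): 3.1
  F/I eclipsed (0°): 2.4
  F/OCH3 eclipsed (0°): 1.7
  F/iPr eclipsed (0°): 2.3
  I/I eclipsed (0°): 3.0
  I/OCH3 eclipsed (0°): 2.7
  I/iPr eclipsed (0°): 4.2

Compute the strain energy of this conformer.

This conformer (eclipsed): I–iPr eclipsed, F–Br eclipsed, CN–OCH3 eclipsed; 4.2 + 2.2 + 2.0 = 8.4 kcal/mol.

8.4 kcal/mol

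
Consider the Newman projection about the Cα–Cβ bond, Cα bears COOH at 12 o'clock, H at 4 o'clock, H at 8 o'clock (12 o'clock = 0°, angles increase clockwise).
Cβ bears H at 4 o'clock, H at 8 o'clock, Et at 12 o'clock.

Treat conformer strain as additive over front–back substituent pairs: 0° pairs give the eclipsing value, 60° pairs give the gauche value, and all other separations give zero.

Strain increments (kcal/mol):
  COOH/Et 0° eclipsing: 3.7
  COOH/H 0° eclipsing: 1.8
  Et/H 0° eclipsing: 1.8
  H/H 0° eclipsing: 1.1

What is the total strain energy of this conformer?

5.9 kcal/mol

This conformer is eclipsed. COOH at 0° is eclipsed with Et at 0° (3.7); H at 120° is eclipsed with H at 120° (1.1); H at 240° is eclipsed with H at 240° (1.1). Total 5.9 kcal/mol.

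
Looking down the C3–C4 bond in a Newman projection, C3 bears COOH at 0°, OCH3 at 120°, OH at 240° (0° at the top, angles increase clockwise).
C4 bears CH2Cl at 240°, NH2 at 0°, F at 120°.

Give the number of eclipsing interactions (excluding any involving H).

Non-H eclipsing pairs: COOH(0°)/NH2(0°); OCH3(120°)/F(120°); OH(240°)/CH2Cl(240°) — 3 interactions.

3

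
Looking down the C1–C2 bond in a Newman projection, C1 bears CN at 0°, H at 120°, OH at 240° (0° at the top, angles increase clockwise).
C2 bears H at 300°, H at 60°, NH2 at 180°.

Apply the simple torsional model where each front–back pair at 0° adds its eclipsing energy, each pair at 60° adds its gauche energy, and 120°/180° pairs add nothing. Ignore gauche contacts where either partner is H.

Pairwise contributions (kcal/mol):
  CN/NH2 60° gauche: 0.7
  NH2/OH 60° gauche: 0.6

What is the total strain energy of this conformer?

This conformer (staggered): OH–NH2 gauche; 0.6 = 0.6 kcal/mol.

0.6 kcal/mol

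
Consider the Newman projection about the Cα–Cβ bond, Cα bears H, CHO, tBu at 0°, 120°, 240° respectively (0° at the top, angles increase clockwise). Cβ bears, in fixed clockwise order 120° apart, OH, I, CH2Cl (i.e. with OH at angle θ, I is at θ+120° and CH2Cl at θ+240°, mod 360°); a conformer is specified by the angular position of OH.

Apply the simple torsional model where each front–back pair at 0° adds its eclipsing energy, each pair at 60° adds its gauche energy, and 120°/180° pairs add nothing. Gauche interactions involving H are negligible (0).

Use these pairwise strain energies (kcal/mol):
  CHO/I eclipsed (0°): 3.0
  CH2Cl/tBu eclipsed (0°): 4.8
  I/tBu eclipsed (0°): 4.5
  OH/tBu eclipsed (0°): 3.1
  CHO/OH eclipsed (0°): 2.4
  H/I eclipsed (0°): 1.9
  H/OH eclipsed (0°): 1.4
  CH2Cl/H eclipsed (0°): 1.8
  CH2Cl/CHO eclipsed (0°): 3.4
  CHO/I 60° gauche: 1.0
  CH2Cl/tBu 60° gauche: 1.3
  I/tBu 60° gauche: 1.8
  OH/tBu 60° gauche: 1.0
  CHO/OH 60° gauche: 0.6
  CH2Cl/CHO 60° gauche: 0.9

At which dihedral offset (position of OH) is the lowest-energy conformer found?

OH at 0° (eclipsed): H(0°)/OH(0°) eclipsed 1.4; CHO(120°)/I(120°) eclipsed 3.0; tBu(240°)/CH2Cl(240°) eclipsed 4.8 → 9.2 kcal/mol.
OH at 60° (staggered): CHO(120°)/OH(60°) gauche 0.6; CHO(120°)/I(180°) gauche 1.0; tBu(240°)/I(180°) gauche 1.8; tBu(240°)/CH2Cl(300°) gauche 1.3 → 4.7 kcal/mol.
OH at 120° (eclipsed): H(0°)/CH2Cl(0°) eclipsed 1.8; CHO(120°)/OH(120°) eclipsed 2.4; tBu(240°)/I(240°) eclipsed 4.5 → 8.7 kcal/mol.
OH at 180° (staggered): CHO(120°)/OH(180°) gauche 0.6; CHO(120°)/CH2Cl(60°) gauche 0.9; tBu(240°)/OH(180°) gauche 1.0; tBu(240°)/I(300°) gauche 1.8 → 4.3 kcal/mol.
OH at 240° (eclipsed): H(0°)/I(0°) eclipsed 1.9; CHO(120°)/CH2Cl(120°) eclipsed 3.4; tBu(240°)/OH(240°) eclipsed 3.1 → 8.4 kcal/mol.
OH at 300° (staggered): CHO(120°)/I(60°) gauche 1.0; CHO(120°)/CH2Cl(180°) gauche 0.9; tBu(240°)/OH(300°) gauche 1.0; tBu(240°)/CH2Cl(180°) gauche 1.3 → 4.2 kcal/mol.
The minimum (4.2 kcal/mol) occurs with OH at 300°.

300°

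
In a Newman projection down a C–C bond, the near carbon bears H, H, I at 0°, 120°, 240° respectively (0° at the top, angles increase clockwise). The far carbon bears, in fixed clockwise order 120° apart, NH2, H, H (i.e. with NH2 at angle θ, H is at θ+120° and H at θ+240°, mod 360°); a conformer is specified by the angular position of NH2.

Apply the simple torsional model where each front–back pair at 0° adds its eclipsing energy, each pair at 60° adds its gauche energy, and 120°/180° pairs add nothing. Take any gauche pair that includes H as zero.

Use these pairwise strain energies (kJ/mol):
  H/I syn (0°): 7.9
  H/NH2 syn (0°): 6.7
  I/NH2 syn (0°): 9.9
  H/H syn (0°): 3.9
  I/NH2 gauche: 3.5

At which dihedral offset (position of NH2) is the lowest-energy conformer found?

60°

NH2 at 0° (eclipsed): H–NH2 eclipsed, H–H eclipsed, I–H eclipsed; 6.7 + 3.9 + 7.9 = 18.5 kJ/mol.
NH2 at 60° (staggered): no non-H gauche contacts → 0.0 kJ/mol.
NH2 at 120° (eclipsed): H–H eclipsed, H–NH2 eclipsed, I–H eclipsed; 3.9 + 6.7 + 7.9 = 18.5 kJ/mol.
NH2 at 180° (staggered): I–NH2 gauche; 3.5 = 3.5 kJ/mol.
NH2 at 240° (eclipsed): H–H eclipsed, H–H eclipsed, I–NH2 eclipsed; 3.9 + 3.9 + 9.9 = 17.7 kJ/mol.
NH2 at 300° (staggered): I–NH2 gauche; 3.5 = 3.5 kJ/mol.
The minimum (0.0 kJ/mol) occurs with NH2 at 60°.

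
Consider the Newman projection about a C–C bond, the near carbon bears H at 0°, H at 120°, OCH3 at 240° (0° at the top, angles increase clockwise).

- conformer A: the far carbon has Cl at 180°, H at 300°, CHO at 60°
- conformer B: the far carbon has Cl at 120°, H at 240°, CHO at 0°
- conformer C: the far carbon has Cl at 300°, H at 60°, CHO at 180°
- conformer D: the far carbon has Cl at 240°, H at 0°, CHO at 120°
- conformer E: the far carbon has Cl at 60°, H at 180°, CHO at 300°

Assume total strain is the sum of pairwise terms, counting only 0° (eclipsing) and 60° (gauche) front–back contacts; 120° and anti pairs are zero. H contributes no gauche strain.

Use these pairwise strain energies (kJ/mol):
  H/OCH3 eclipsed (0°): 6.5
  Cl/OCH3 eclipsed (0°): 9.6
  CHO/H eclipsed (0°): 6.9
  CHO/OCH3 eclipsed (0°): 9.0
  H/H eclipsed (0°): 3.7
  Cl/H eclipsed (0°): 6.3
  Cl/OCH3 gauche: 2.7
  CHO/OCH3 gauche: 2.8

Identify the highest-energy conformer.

A (staggered): OCH3–Cl gauche; 2.7 = 2.7 kJ/mol.
B (eclipsed): H–CHO eclipsed, H–Cl eclipsed, OCH3–H eclipsed; 6.9 + 6.3 + 6.5 = 19.7 kJ/mol.
C (staggered): OCH3–Cl gauche, OCH3–CHO gauche; 2.7 + 2.8 = 5.5 kJ/mol.
D (eclipsed): H–H eclipsed, H–CHO eclipsed, OCH3–Cl eclipsed; 3.7 + 6.9 + 9.6 = 20.2 kJ/mol.
E (staggered): OCH3–CHO gauche; 2.8 = 2.8 kJ/mol.
D has the highest total (20.2 kJ/mol).

D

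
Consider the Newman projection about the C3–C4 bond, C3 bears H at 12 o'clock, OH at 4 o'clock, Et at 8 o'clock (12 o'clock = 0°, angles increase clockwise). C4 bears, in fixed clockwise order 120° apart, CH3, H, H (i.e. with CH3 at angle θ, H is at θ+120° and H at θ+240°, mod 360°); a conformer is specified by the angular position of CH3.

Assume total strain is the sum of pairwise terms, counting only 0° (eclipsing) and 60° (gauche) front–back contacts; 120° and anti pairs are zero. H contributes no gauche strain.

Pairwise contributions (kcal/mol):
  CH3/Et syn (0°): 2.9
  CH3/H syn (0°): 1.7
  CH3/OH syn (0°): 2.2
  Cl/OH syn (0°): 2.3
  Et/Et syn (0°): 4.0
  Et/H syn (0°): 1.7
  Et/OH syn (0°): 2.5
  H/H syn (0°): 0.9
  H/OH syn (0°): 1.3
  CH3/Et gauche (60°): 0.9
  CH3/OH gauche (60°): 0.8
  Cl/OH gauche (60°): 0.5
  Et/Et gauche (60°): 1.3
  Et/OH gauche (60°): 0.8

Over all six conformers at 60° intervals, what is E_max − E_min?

CH3 at 0° (eclipsed): H(0°)/CH3(0°) eclipsed 1.7; OH(120°)/H(120°) eclipsed 1.3; Et(240°)/H(240°) eclipsed 1.7 → 4.7 kcal/mol.
CH3 at 60° (staggered): OH(120°)/CH3(60°) gauche 0.8 → 0.8 kcal/mol.
CH3 at 120° (eclipsed): H(0°)/H(0°) eclipsed 0.9; OH(120°)/CH3(120°) eclipsed 2.2; Et(240°)/H(240°) eclipsed 1.7 → 4.8 kcal/mol.
CH3 at 180° (staggered): OH(120°)/CH3(180°) gauche 0.8; Et(240°)/CH3(180°) gauche 0.9 → 1.7 kcal/mol.
CH3 at 240° (eclipsed): H(0°)/H(0°) eclipsed 0.9; OH(120°)/H(120°) eclipsed 1.3; Et(240°)/CH3(240°) eclipsed 2.9 → 5.1 kcal/mol.
CH3 at 300° (staggered): Et(240°)/CH3(300°) gauche 0.9 → 0.9 kcal/mol.
Max at 240° (5.1 kcal/mol), min at 60° (0.8 kcal/mol); barrier = 4.3 kcal/mol.

4.3 kcal/mol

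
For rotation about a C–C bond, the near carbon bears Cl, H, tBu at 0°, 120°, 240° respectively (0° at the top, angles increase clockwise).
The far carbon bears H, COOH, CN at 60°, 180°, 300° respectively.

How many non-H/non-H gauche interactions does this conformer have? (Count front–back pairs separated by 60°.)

3

Non-H gauche pairs: Cl(0°)/CN(300°); tBu(240°)/COOH(180°); tBu(240°)/CN(300°) — 3 interactions.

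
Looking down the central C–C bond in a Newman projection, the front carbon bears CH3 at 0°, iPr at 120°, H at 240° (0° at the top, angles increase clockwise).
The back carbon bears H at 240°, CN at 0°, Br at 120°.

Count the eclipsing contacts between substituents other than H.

2

Non-H eclipsing pairs: CH3(0°)/CN(0°); iPr(120°)/Br(120°) — 2 interactions.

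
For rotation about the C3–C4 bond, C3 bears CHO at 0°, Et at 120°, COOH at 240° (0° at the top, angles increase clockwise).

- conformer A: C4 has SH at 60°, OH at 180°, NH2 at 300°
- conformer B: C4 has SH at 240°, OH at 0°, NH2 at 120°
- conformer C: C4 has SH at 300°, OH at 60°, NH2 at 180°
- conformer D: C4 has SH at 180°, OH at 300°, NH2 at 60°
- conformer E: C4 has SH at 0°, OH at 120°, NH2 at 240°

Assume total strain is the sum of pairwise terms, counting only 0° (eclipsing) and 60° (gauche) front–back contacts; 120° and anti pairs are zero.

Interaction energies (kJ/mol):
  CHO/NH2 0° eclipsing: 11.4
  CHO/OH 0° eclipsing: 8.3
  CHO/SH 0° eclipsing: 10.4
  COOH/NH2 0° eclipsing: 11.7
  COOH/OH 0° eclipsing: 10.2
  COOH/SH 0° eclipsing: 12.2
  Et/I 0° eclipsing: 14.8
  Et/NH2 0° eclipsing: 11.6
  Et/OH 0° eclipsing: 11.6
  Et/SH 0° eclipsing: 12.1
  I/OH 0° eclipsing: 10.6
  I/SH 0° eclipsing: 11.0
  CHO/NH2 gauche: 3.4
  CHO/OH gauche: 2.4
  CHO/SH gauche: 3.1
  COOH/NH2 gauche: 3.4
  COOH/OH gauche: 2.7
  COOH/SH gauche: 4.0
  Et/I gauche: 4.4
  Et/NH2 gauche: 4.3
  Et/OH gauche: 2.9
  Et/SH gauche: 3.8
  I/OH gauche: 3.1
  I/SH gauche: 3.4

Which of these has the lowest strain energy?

A (staggered): CHO–SH gauche, CHO–NH2 gauche, Et–SH gauche, Et–OH gauche, COOH–OH gauche, COOH–NH2 gauche; 3.1 + 3.4 + 3.8 + 2.9 + 2.7 + 3.4 = 19.3 kJ/mol.
B (eclipsed): CHO–OH eclipsed, Et–NH2 eclipsed, COOH–SH eclipsed; 8.3 + 11.6 + 12.2 = 32.1 kJ/mol.
C (staggered): CHO–SH gauche, CHO–OH gauche, Et–OH gauche, Et–NH2 gauche, COOH–SH gauche, COOH–NH2 gauche; 3.1 + 2.4 + 2.9 + 4.3 + 4.0 + 3.4 = 20.1 kJ/mol.
D (staggered): CHO–OH gauche, CHO–NH2 gauche, Et–SH gauche, Et–NH2 gauche, COOH–SH gauche, COOH–OH gauche; 2.4 + 3.4 + 3.8 + 4.3 + 4.0 + 2.7 = 20.6 kJ/mol.
E (eclipsed): CHO–SH eclipsed, Et–OH eclipsed, COOH–NH2 eclipsed; 10.4 + 11.6 + 11.7 = 33.7 kJ/mol.
A has the lowest total (19.3 kJ/mol).

A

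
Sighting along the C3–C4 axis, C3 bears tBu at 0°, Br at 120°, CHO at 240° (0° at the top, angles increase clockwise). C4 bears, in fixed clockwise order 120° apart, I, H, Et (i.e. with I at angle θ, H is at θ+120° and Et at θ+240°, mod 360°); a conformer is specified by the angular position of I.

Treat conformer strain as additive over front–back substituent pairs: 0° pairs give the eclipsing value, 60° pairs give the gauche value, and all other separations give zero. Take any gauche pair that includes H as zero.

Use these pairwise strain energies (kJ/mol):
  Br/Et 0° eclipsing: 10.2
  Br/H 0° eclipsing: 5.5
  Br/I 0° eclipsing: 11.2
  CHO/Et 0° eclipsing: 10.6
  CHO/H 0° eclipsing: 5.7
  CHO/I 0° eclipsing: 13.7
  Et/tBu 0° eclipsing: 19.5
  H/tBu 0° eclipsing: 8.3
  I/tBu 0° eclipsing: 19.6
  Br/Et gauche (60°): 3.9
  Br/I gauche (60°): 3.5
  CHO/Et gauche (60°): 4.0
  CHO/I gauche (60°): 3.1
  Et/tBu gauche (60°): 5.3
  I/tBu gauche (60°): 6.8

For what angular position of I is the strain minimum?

180°

I at 0° is eclipsed. tBu at 0° is eclipsed with I at 0° (19.6); Br at 120° is eclipsed with H at 120° (5.5); CHO at 240° is eclipsed with Et at 240° (10.6). Total 35.7 kJ/mol.
I at 60° is staggered. tBu at 0° is gauche with I at 60° (6.8); tBu at 0° is gauche with Et at 300° (5.3); Br at 120° is gauche with I at 60° (3.5); CHO at 240° is gauche with Et at 300° (4.0). Total 19.6 kJ/mol.
I at 120° is eclipsed. tBu at 0° is eclipsed with Et at 0° (19.5); Br at 120° is eclipsed with I at 120° (11.2); CHO at 240° is eclipsed with H at 240° (5.7). Total 36.4 kJ/mol.
I at 180° is staggered. tBu at 0° is gauche with Et at 60° (5.3); Br at 120° is gauche with I at 180° (3.5); Br at 120° is gauche with Et at 60° (3.9); CHO at 240° is gauche with I at 180° (3.1). Total 15.8 kJ/mol.
I at 240° is eclipsed. tBu at 0° is eclipsed with H at 0° (8.3); Br at 120° is eclipsed with Et at 120° (10.2); CHO at 240° is eclipsed with I at 240° (13.7). Total 32.2 kJ/mol.
I at 300° is staggered. tBu at 0° is gauche with I at 300° (6.8); Br at 120° is gauche with Et at 180° (3.9); CHO at 240° is gauche with I at 300° (3.1); CHO at 240° is gauche with Et at 180° (4.0). Total 17.8 kJ/mol.
The minimum (15.8 kJ/mol) occurs with I at 180°.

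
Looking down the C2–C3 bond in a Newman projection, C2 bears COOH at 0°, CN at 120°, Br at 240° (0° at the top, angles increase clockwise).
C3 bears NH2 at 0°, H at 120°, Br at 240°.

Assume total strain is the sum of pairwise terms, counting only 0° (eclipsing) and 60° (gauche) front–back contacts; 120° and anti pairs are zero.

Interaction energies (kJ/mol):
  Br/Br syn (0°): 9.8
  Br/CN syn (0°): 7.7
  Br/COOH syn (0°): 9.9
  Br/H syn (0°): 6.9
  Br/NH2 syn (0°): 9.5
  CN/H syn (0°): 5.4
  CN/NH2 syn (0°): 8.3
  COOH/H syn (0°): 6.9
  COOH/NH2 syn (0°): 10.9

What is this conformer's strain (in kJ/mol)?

26.1 kJ/mol

This conformer (eclipsed): COOH–NH2 eclipsed, CN–H eclipsed, Br–Br eclipsed; 10.9 + 5.4 + 9.8 = 26.1 kJ/mol.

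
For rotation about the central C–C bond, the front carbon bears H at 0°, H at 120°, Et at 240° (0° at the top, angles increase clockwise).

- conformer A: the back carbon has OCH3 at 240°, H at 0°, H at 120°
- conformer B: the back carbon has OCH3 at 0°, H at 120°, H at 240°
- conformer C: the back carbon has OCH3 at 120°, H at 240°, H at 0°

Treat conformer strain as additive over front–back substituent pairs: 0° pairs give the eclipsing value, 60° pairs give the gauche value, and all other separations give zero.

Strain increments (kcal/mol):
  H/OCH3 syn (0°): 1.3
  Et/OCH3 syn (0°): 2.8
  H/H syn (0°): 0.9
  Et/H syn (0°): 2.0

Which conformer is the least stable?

A

A is eclipsed. H at 0° is eclipsed with H at 0° (0.9); H at 120° is eclipsed with H at 120° (0.9); Et at 240° is eclipsed with OCH3 at 240° (2.8). Total 4.6 kcal/mol.
B is eclipsed. H at 0° is eclipsed with OCH3 at 0° (1.3); H at 120° is eclipsed with H at 120° (0.9); Et at 240° is eclipsed with H at 240° (2.0). Total 4.2 kcal/mol.
C is eclipsed. H at 0° is eclipsed with H at 0° (0.9); H at 120° is eclipsed with OCH3 at 120° (1.3); Et at 240° is eclipsed with H at 240° (2.0). Total 4.2 kcal/mol.
A has the highest total (4.6 kcal/mol).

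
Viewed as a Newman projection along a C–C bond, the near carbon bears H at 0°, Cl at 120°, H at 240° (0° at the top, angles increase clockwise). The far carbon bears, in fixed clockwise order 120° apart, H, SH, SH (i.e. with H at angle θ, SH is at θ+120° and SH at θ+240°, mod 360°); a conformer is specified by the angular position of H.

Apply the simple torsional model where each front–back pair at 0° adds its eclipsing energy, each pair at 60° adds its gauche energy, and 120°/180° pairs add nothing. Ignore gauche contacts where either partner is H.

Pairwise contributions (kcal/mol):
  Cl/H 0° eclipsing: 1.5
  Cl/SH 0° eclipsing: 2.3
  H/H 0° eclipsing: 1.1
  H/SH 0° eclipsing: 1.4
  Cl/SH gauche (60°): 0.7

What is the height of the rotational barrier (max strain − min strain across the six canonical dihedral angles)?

4.1 kcal/mol

H at 0° (eclipsed): H–H eclipsed, Cl–SH eclipsed, H–SH eclipsed; 1.1 + 2.3 + 1.4 = 4.8 kcal/mol.
H at 60° (staggered): Cl–SH gauche; 0.7 = 0.7 kcal/mol.
H at 120° (eclipsed): H–SH eclipsed, Cl–H eclipsed, H–SH eclipsed; 1.4 + 1.5 + 1.4 = 4.3 kcal/mol.
H at 180° (staggered): Cl–SH gauche; 0.7 = 0.7 kcal/mol.
H at 240° (eclipsed): H–SH eclipsed, Cl–SH eclipsed, H–H eclipsed; 1.4 + 2.3 + 1.1 = 4.8 kcal/mol.
H at 300° (staggered): Cl–SH gauche, Cl–SH gauche; 0.7 + 0.7 = 1.4 kcal/mol.
Max at 0° (4.8 kcal/mol), min at 60° (0.7 kcal/mol); barrier = 4.1 kcal/mol.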